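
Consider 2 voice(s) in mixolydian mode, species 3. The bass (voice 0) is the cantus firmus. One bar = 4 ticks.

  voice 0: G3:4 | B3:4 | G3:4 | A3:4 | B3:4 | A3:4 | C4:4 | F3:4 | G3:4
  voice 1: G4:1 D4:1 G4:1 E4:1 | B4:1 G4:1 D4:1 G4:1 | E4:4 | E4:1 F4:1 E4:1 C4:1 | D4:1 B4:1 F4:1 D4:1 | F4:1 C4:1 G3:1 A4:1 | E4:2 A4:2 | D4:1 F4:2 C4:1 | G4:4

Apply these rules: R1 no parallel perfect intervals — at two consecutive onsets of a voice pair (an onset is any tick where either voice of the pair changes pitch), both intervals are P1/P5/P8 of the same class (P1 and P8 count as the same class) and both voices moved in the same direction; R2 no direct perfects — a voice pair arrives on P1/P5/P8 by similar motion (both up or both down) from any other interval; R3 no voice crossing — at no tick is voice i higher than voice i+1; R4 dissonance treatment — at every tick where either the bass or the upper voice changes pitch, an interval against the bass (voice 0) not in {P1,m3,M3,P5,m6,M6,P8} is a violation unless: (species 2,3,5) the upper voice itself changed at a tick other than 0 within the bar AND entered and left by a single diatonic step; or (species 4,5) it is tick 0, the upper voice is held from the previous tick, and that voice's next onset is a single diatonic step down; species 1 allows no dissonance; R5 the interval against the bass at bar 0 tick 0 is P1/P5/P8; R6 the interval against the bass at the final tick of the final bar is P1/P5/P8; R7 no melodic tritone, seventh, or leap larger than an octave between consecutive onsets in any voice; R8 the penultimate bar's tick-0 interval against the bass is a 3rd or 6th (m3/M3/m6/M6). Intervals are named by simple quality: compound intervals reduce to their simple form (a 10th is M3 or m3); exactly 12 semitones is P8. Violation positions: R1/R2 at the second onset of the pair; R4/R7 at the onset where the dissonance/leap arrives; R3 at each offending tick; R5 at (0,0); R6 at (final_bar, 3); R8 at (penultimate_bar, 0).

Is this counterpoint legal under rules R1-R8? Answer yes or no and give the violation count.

No (7 violations)

bar 0: v0=G3 v1=G4 (P8)
bar 1: v0=B3 v1=B4 (P8)
bar 2: v0=G3 v1=E4 (M6)
bar 3: v0=A3 v1=E4 (P5)
bar 4: v0=B3 v1=D4 (m3)
bar 5: v0=A3 v1=F4 (m6)
bar 6: v0=C4 v1=E4 (M3)
bar 7: v0=F3 v1=D4 (M6)
bar 8: v0=G3 v1=G4 (P8)
  R2 @ bar1.0: G3/E4 M6 -> B3/B4 P8 similar
  R4 @ bar4.2: B3/F4 TT untreated
  R7 @ bar4.2: B4->F4 leap 6st
  R3 @ bar5.2: A3 above G3
  R4 @ bar5.2: A3/G3 M2 untreated
  R7 @ bar5.3: G3->A4 leap 14st
  R2 @ bar8.0: F3/C4 P5 -> G3/G4 P8 similar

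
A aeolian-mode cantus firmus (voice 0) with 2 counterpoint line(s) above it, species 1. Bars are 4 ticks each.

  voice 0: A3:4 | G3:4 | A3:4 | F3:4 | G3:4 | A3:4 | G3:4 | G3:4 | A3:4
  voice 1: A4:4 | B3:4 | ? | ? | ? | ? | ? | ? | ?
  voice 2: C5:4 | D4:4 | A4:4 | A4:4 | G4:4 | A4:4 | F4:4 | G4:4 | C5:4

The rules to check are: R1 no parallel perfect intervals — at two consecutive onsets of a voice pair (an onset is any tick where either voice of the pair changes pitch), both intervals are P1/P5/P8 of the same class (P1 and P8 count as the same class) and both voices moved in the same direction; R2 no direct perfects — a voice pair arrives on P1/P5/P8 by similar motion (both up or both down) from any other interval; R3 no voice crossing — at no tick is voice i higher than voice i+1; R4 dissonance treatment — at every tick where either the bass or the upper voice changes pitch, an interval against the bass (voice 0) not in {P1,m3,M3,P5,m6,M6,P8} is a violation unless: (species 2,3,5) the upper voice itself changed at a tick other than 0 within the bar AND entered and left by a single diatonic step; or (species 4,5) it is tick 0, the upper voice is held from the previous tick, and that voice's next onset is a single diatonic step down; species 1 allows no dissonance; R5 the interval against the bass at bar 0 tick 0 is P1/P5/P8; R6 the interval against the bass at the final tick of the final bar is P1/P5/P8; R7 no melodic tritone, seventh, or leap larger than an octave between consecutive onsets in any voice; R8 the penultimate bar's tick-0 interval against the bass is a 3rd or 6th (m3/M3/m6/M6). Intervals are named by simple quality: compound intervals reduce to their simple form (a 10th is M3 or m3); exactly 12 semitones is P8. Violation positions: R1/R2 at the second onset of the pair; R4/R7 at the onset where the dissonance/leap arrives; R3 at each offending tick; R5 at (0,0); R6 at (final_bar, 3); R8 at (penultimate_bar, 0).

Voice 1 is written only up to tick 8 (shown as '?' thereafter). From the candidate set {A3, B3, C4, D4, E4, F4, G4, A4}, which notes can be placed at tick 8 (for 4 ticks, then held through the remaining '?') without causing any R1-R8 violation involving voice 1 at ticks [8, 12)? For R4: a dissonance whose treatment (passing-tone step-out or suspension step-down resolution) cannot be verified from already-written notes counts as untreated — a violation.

{A3, C4}

A3: legal
B3: violates R4
C4: legal
D4: violates R2,R4
E4: violates R2
F4: violates R7
G4: violates R4
A4: violates R2,R7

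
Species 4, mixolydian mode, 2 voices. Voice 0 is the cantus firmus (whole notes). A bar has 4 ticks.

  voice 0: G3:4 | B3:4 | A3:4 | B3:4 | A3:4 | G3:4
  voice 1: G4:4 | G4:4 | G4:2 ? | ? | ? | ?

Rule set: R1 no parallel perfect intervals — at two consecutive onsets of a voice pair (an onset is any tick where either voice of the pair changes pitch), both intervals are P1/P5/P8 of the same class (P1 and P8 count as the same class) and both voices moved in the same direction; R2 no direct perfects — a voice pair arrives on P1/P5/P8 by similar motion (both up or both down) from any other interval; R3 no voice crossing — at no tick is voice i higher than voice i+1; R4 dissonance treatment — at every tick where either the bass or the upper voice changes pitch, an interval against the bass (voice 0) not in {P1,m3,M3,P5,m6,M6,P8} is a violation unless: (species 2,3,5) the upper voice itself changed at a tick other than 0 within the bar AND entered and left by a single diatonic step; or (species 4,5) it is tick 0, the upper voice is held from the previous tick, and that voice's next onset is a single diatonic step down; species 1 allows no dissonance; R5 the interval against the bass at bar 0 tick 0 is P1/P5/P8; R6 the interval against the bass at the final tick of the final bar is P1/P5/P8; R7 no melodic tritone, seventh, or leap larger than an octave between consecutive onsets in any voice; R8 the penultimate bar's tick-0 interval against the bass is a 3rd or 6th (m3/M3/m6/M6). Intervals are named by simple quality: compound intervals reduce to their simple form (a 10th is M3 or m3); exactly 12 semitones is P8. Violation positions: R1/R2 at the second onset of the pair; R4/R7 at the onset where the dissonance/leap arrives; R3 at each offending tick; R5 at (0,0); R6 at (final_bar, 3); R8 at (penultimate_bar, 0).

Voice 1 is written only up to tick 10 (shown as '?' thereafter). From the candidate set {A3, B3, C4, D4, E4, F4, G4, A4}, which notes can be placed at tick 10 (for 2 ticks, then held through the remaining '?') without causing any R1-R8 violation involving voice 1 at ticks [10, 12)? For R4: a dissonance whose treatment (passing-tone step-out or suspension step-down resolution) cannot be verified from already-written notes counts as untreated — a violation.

A3: violates R7
B3: violates R4
C4: legal
D4: violates R4
E4: legal
F4: legal
G4: legal
A4: legal

{A4, C4, E4, F4, G4}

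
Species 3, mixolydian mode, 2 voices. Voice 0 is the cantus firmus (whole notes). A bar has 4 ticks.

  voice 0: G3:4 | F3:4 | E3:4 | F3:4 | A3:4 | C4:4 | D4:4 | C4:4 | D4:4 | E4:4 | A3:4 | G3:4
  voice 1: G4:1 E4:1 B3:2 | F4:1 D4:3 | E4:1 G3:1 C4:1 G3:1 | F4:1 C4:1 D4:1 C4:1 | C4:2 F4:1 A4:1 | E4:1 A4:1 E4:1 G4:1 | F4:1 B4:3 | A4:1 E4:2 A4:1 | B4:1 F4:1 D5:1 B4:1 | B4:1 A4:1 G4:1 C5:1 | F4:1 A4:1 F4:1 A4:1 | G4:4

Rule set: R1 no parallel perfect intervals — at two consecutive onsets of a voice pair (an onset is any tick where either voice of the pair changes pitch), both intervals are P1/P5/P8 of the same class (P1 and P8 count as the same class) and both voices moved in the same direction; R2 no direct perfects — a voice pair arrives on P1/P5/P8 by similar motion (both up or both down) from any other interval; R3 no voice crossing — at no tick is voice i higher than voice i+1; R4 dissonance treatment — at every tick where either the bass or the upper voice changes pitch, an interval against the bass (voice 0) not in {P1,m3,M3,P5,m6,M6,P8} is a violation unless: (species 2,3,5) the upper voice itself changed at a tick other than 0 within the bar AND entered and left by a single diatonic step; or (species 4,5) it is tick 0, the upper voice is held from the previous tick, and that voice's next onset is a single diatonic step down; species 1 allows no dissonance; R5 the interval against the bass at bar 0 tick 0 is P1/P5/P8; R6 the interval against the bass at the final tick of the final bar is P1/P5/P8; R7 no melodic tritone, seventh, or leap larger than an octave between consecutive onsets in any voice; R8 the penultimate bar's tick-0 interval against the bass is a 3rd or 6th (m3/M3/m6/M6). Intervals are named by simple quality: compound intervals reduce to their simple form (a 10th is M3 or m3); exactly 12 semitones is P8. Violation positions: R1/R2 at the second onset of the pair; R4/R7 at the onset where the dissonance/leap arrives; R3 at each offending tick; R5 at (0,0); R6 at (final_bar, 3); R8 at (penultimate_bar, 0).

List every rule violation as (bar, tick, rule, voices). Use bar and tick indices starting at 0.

(1, 0, R7, (1,))
(3, 0, R2, (0, 1))
(3, 0, R7, (1,))
(6, 1, R7, (1,))
(8, 1, R7, (1,))
(11, 0, R1, (0, 1))

bar 0: v0=G3 v1=G4 downbeat P8
bar 1: v0=F3 v1=F4 downbeat P8
bar 2: v0=E3 v1=E4 downbeat P8
bar 3: v0=F3 v1=F4 downbeat P8
bar 4: v0=A3 v1=C4 downbeat m3
bar 5: v0=C4 v1=E4 downbeat M3
bar 6: v0=D4 v1=F4 downbeat m3
bar 7: v0=C4 v1=A4 downbeat M6
bar 8: v0=D4 v1=B4 downbeat M6
bar 9: v0=E4 v1=B4 downbeat P5
bar 10: v0=A3 v1=F4 downbeat m6
bar 11: v0=G3 v1=G4 downbeat P8
  -> R7 @ bar 1 tick 0 v(1,): B3->F4 leap 6st
  -> R2 @ bar 3 tick 0 v(0, 1): E3/G3 m3 -> F3/F4 P8 similar
  -> R7 @ bar 3 tick 0 v(1,): G3->F4 leap 10st
  -> R7 @ bar 6 tick 1 v(1,): F4->B4 leap 6st
  -> R7 @ bar 8 tick 1 v(1,): B4->F4 leap 6st
  -> R1 @ bar 11 tick 0 v(0, 1): A3/A4 P8 -> G3/G4 P8 similar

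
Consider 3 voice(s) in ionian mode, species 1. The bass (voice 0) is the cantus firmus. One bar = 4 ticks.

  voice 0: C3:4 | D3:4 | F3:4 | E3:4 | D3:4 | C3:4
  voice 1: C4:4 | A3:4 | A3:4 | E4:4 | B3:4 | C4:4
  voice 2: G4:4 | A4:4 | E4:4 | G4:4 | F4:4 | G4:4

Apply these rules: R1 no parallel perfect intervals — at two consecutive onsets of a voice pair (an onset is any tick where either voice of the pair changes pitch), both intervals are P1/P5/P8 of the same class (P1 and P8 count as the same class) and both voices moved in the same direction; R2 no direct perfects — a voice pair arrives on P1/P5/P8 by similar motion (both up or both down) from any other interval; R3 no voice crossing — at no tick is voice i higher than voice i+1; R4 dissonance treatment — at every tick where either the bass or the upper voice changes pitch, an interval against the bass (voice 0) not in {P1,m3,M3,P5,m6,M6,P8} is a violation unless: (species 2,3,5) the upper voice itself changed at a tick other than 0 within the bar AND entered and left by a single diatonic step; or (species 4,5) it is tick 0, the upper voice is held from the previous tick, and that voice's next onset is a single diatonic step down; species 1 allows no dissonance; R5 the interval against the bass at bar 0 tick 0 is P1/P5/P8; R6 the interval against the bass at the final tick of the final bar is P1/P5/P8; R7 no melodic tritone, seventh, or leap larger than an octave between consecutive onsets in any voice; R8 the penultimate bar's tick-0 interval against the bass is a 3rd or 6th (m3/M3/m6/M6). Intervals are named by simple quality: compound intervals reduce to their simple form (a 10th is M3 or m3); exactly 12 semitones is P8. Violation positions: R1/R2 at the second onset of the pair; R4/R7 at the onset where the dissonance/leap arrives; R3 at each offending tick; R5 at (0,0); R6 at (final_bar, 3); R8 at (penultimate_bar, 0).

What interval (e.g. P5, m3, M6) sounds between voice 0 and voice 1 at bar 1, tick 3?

P5

voice 0=D3 voice 1=A3 -> P5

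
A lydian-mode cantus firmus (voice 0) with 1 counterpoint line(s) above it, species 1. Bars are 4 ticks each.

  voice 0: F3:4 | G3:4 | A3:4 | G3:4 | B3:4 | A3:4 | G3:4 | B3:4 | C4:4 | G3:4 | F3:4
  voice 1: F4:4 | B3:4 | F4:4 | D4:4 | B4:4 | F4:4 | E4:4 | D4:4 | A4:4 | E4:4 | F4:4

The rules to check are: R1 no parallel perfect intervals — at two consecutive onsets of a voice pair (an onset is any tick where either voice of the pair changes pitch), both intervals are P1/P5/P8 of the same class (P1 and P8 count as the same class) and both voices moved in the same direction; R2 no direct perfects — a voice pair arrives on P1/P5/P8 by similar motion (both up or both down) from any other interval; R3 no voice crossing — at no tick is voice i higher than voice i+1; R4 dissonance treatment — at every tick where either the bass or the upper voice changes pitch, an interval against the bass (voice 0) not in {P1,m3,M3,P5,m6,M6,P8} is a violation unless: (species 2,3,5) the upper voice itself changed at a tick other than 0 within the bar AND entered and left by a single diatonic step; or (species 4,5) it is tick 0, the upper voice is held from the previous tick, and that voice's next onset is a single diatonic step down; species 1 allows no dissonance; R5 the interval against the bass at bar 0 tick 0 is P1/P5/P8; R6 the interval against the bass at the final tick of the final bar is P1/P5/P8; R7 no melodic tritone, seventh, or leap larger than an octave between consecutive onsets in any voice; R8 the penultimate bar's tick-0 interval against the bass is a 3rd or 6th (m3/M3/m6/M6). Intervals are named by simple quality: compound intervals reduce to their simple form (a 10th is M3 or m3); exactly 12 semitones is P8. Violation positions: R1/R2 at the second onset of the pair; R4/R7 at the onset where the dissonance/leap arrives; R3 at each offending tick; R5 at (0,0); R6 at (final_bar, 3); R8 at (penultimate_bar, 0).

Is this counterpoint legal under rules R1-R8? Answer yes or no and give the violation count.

bar 0: v0=F3 v1=F4 (P8)
bar 1: v0=G3 v1=B3 (M3)
bar 2: v0=A3 v1=F4 (m6)
bar 3: v0=G3 v1=D4 (P5)
bar 4: v0=B3 v1=B4 (P8)
bar 5: v0=A3 v1=F4 (m6)
bar 6: v0=G3 v1=E4 (M6)
bar 7: v0=B3 v1=D4 (m3)
bar 8: v0=C4 v1=A4 (M6)
bar 9: v0=G3 v1=E4 (M6)
bar 10: v0=F3 v1=F4 (P8)
  R7 @ bar1.0: F4->B3 leap 6st
  R7 @ bar2.0: B3->F4 leap 6st
  R2 @ bar3.0: A3/F4 m6 -> G3/D4 P5 similar
  R2 @ bar4.0: G3/D4 P5 -> B3/B4 P8 similar
  R7 @ bar5.0: B4->F4 leap 6st

No (5 violations)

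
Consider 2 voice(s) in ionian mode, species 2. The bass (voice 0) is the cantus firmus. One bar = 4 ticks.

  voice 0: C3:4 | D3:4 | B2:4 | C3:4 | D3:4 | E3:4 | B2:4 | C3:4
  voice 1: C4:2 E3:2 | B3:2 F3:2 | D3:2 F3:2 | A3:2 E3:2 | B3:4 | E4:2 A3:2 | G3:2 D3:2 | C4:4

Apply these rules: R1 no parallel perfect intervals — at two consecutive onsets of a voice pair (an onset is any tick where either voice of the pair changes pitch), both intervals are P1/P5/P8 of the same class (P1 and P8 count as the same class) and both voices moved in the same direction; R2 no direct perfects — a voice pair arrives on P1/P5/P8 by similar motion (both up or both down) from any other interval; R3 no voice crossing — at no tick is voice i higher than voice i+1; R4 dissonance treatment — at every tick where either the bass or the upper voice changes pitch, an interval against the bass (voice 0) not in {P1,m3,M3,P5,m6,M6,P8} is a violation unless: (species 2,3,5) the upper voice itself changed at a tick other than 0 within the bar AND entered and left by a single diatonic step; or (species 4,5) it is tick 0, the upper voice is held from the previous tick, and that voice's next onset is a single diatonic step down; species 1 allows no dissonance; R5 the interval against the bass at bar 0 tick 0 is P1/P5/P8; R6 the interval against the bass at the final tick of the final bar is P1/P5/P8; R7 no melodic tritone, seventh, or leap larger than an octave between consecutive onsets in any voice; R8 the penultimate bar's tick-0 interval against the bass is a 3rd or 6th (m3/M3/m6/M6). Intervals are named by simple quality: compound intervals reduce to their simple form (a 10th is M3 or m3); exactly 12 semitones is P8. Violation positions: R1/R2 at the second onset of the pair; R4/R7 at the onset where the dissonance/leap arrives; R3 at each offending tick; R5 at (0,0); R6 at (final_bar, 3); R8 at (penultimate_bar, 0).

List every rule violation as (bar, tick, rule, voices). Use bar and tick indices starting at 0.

bar 0: v0=C3 v1=C4 downbeat P8
bar 1: v0=D3 v1=B3 downbeat M6
bar 2: v0=B2 v1=D3 downbeat m3
bar 3: v0=C3 v1=A3 downbeat M6
bar 4: v0=D3 v1=B3 downbeat M6
bar 5: v0=E3 v1=E4 downbeat P8
bar 6: v0=B2 v1=G3 downbeat m6
bar 7: v0=C3 v1=C4 downbeat P8
  -> R7 @ bar 1 tick 2 v(1,): B3->F3 leap 6st
  -> R4 @ bar 2 tick 2 v(0, 1): B2/F3 TT untreated
  -> R2 @ bar 5 tick 0 v(0, 1): D3/B3 M6 -> E3/E4 P8 similar
  -> R4 @ bar 5 tick 2 v(0, 1): E3/A3 P4 untreated
  -> R2 @ bar 7 tick 0 v(0, 1): B2/D3 m3 -> C3/C4 P8 similar
  -> R7 @ bar 7 tick 0 v(1,): D3->C4 leap 10st

(1, 2, R7, (1,))
(2, 2, R4, (0, 1))
(5, 0, R2, (0, 1))
(5, 2, R4, (0, 1))
(7, 0, R2, (0, 1))
(7, 0, R7, (1,))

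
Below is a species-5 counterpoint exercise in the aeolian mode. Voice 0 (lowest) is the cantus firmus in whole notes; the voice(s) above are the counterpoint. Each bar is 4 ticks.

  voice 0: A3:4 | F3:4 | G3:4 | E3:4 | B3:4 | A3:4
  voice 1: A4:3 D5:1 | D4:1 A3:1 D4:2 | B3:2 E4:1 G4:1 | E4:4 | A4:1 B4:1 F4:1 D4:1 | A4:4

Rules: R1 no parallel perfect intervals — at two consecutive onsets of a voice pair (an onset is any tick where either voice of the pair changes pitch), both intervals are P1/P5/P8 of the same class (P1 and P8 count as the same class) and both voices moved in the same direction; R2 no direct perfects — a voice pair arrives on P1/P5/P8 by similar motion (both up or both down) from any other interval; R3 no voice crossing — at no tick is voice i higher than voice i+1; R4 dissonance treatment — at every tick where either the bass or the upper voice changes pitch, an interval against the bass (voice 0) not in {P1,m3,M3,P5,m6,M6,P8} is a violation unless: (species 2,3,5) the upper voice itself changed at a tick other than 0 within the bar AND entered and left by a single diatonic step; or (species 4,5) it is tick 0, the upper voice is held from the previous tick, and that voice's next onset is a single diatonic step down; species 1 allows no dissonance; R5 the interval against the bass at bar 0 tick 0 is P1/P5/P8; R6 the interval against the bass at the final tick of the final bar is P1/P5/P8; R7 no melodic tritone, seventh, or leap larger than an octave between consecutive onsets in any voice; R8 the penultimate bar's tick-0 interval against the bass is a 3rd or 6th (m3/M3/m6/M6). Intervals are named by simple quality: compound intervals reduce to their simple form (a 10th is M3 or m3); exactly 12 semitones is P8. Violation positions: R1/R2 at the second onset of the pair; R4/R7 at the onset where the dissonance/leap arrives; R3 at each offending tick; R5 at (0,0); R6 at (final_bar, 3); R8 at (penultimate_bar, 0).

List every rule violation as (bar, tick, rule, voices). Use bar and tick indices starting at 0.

(0, 3, R4, (0, 1))
(3, 0, R1, (0, 1))
(4, 0, R4, (0, 1))
(4, 0, R8, (0, 1))
(4, 2, R4, (0, 1))
(4, 2, R7, (1,))

bar 0: v0=A3 v1=A4 downbeat P8
bar 1: v0=F3 v1=D4 downbeat M6
bar 2: v0=G3 v1=B3 downbeat M3
bar 3: v0=E3 v1=E4 downbeat P8
bar 4: v0=B3 v1=A4 downbeat m7
bar 5: v0=A3 v1=A4 downbeat P8
  -> R4 @ bar 0 tick 3 v(0, 1): A3/D5 P4 untreated
  -> R1 @ bar 3 tick 0 v(0, 1): G3/G4 P8 -> E3/E4 P8 similar
  -> R4 @ bar 4 tick 0 v(0, 1): B3/A4 m7 untreated
  -> R8 @ bar 4 tick 0 v(0, 1): penult m7 not 3rd/6th
  -> R4 @ bar 4 tick 2 v(0, 1): B3/F4 TT untreated
  -> R7 @ bar 4 tick 2 v(1,): B4->F4 leap 6st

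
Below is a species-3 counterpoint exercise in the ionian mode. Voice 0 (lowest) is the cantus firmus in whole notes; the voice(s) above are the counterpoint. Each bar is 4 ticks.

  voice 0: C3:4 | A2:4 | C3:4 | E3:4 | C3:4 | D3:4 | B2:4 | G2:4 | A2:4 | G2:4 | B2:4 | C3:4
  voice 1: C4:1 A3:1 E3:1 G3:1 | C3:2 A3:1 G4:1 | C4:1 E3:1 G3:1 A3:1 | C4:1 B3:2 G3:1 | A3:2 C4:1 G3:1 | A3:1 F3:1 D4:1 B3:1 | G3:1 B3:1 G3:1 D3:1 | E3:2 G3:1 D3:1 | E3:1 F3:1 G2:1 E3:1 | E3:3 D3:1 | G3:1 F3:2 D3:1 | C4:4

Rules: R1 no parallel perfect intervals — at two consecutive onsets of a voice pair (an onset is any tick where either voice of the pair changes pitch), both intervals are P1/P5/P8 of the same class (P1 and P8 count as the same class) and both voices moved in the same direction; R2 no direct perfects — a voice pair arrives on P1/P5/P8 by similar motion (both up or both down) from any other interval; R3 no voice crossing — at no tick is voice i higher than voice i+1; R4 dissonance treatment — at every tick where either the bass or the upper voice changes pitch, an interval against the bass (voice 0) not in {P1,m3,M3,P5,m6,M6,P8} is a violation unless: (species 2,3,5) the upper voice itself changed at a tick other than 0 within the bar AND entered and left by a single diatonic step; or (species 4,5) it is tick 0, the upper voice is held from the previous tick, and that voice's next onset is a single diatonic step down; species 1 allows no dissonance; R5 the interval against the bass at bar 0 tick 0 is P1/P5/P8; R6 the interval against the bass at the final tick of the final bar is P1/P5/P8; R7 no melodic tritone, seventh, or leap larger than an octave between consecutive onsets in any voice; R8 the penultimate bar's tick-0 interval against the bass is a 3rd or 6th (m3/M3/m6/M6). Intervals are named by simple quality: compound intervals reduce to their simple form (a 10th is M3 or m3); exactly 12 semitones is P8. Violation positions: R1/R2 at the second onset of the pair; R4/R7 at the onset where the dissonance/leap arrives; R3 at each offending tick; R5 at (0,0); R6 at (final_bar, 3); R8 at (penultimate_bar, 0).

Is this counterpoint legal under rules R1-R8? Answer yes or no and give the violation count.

bar 0: v0=C3 v1=C4 (P8)
bar 1: v0=A2 v1=C3 (m3)
bar 2: v0=C3 v1=C4 (P8)
bar 3: v0=E3 v1=C4 (m6)
bar 4: v0=C3 v1=A3 (M6)
bar 5: v0=D3 v1=A3 (P5)
bar 6: v0=B2 v1=G3 (m6)
bar 7: v0=G2 v1=E3 (M6)
bar 8: v0=A2 v1=E3 (P5)
bar 9: v0=G2 v1=E3 (M6)
bar 10: v0=B2 v1=G3 (m6)
bar 11: v0=C3 v1=C4 (P8)
  R4 @ bar1.3: A2/G4 m7 untreated
  R7 @ bar1.3: A3->G4 leap 10st
  R1 @ bar5.0: C3/G3 P5 -> D3/A3 P5 similar
  R1 @ bar8.0: G2/D3 P5 -> A2/E3 P5 similar
  R3 @ bar8.2: A2 above G2
  R4 @ bar8.2: A2/G2 M2 untreated
  R7 @ bar8.2: F3->G2 leap 10st
  R4 @ bar10.1: B2/F3 TT untreated
  R2 @ bar11.0: B2/D3 m3 -> C3/C4 P8 similar
  R7 @ bar11.0: D3->C4 leap 10st

No (10 violations)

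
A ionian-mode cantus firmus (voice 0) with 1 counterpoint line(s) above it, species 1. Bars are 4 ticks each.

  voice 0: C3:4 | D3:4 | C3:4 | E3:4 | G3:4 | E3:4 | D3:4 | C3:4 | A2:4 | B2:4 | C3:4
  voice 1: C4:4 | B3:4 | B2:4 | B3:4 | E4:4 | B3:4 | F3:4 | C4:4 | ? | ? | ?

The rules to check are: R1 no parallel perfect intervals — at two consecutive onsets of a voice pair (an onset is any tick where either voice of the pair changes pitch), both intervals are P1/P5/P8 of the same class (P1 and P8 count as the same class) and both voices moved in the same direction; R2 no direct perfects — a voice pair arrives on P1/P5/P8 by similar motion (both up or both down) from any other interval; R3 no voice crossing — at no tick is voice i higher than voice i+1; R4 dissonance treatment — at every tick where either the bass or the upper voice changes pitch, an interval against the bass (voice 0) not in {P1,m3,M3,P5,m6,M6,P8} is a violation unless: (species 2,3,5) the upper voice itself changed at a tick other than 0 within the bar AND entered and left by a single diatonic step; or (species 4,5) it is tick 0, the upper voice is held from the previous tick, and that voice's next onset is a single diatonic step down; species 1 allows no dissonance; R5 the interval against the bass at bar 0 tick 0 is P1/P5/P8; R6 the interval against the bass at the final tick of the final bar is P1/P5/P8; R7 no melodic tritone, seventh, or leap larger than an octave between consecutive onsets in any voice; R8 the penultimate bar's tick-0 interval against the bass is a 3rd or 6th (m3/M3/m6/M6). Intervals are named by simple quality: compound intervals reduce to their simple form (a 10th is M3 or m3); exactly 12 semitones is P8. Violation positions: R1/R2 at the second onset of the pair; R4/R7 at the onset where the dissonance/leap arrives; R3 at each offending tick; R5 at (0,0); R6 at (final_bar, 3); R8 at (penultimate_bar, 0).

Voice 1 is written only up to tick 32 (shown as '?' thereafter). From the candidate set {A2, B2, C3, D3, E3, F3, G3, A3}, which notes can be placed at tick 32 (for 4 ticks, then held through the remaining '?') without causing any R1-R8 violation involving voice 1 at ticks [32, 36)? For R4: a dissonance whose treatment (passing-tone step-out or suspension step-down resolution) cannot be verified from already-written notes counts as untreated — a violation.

{C3, F3}

A2: violates R1,R7
B2: violates R4,R7
C3: legal
D3: violates R4,R7
E3: violates R2
F3: legal
G3: violates R4
A3: violates R1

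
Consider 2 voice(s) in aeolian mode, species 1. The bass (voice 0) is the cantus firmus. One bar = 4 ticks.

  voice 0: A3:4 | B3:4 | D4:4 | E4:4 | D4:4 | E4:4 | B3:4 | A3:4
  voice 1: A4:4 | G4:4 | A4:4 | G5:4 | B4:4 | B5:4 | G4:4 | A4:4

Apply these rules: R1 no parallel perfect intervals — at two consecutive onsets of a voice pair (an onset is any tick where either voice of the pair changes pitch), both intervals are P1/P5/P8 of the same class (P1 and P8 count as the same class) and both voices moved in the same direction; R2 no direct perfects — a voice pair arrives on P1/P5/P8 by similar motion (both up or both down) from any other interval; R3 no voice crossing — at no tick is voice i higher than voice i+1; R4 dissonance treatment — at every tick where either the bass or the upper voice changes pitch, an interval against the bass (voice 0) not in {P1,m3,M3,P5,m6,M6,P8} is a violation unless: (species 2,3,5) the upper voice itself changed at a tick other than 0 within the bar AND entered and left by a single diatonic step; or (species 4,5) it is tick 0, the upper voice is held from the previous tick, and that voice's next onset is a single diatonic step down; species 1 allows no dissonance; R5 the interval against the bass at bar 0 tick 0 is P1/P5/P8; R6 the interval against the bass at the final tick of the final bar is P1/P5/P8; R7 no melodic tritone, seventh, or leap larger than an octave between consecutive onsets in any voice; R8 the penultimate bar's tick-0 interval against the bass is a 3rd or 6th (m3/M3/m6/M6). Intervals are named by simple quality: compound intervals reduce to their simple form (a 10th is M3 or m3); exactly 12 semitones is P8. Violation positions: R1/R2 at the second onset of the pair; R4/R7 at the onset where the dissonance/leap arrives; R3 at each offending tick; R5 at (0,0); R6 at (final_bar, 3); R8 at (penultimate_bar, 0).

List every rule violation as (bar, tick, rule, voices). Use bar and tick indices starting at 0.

(2, 0, R2, (0, 1))
(3, 0, R7, (1,))
(5, 0, R2, (0, 1))
(6, 0, R7, (1,))

bar 0: v0=A3 v1=A4 downbeat P8
bar 1: v0=B3 v1=G4 downbeat m6
bar 2: v0=D4 v1=A4 downbeat P5
bar 3: v0=E4 v1=G5 downbeat m3
bar 4: v0=D4 v1=B4 downbeat M6
bar 5: v0=E4 v1=B5 downbeat P5
bar 6: v0=B3 v1=G4 downbeat m6
bar 7: v0=A3 v1=A4 downbeat P8
  -> R2 @ bar 2 tick 0 v(0, 1): B3/G4 m6 -> D4/A4 P5 similar
  -> R7 @ bar 3 tick 0 v(1,): A4->G5 leap 10st
  -> R2 @ bar 5 tick 0 v(0, 1): D4/B4 M6 -> E4/B5 P5 similar
  -> R7 @ bar 6 tick 0 v(1,): B5->G4 leap 16st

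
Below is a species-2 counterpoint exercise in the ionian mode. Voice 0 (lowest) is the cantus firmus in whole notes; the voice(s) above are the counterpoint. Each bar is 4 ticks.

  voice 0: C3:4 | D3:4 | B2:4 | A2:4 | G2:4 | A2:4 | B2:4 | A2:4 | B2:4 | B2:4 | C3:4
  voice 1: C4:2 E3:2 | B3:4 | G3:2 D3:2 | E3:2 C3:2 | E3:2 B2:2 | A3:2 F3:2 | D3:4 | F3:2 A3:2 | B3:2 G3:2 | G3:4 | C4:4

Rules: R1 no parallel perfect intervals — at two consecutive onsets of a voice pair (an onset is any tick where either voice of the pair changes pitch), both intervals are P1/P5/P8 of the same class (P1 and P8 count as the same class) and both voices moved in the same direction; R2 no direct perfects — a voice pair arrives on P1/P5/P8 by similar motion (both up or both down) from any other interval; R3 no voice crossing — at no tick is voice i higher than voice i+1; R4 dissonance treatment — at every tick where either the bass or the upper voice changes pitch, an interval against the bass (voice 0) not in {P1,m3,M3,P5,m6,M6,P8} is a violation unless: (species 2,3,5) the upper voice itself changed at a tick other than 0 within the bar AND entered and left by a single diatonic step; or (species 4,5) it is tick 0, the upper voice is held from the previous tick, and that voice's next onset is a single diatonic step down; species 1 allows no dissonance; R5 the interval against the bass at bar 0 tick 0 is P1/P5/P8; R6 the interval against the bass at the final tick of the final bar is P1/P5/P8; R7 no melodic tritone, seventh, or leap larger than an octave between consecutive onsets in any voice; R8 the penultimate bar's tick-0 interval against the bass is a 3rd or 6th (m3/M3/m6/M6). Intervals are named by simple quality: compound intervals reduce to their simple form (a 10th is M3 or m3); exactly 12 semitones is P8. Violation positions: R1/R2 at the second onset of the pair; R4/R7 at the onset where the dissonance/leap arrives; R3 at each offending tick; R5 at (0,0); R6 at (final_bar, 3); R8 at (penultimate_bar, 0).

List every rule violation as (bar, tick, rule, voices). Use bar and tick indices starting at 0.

bar 0: v0=C3 v1=C4 downbeat P8
bar 1: v0=D3 v1=B3 downbeat M6
bar 2: v0=B2 v1=G3 downbeat m6
bar 3: v0=A2 v1=E3 downbeat P5
bar 4: v0=G2 v1=E3 downbeat M6
bar 5: v0=A2 v1=A3 downbeat P8
bar 6: v0=B2 v1=D3 downbeat m3
bar 7: v0=A2 v1=F3 downbeat m6
bar 8: v0=B2 v1=B3 downbeat P8
bar 9: v0=B2 v1=G3 downbeat m6
bar 10: v0=C3 v1=C4 downbeat P8
  -> R2 @ bar 5 tick 0 v(0, 1): G2/B2 M3 -> A2/A3 P8 similar
  -> R7 @ bar 5 tick 0 v(1,): B2->A3 leap 10st
  -> R1 @ bar 8 tick 0 v(0, 1): A2/A3 P8 -> B2/B3 P8 similar
  -> R2 @ bar 10 tick 0 v(0, 1): B2/G3 m6 -> C3/C4 P8 similar

(5, 0, R2, (0, 1))
(5, 0, R7, (1,))
(8, 0, R1, (0, 1))
(10, 0, R2, (0, 1))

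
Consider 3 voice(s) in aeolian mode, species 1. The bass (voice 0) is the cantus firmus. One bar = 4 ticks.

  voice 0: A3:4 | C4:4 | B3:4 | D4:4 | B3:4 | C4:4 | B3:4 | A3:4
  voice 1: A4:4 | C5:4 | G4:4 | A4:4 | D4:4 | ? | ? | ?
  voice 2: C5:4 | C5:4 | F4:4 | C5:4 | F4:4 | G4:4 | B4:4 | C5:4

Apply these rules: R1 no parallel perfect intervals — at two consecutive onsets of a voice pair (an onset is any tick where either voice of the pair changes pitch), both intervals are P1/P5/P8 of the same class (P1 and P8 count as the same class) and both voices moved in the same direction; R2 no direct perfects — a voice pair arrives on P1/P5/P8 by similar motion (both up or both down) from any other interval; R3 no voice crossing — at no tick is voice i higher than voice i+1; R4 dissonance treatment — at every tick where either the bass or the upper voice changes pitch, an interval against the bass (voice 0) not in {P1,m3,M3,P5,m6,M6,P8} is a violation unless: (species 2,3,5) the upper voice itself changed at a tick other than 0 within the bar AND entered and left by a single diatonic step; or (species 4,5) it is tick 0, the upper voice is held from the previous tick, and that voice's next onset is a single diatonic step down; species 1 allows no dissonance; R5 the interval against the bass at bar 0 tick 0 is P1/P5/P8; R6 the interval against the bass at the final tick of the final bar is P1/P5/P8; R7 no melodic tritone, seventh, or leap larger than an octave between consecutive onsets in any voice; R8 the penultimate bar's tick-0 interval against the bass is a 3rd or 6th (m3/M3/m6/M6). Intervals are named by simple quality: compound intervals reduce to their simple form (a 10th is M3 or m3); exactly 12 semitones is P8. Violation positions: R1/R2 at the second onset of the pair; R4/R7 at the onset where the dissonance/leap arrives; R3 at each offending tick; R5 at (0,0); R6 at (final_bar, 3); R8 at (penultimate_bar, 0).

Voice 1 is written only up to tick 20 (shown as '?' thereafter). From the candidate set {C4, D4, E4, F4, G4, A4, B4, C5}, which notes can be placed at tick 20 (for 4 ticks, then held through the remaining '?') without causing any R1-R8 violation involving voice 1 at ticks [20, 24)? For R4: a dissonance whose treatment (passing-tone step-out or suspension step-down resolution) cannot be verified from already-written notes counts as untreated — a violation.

{C4, E4}

C4: legal
D4: violates R4
E4: legal
F4: violates R4
G4: violates R2
A4: violates R3
B4: violates R3,R4
C5: violates R2,R3,R7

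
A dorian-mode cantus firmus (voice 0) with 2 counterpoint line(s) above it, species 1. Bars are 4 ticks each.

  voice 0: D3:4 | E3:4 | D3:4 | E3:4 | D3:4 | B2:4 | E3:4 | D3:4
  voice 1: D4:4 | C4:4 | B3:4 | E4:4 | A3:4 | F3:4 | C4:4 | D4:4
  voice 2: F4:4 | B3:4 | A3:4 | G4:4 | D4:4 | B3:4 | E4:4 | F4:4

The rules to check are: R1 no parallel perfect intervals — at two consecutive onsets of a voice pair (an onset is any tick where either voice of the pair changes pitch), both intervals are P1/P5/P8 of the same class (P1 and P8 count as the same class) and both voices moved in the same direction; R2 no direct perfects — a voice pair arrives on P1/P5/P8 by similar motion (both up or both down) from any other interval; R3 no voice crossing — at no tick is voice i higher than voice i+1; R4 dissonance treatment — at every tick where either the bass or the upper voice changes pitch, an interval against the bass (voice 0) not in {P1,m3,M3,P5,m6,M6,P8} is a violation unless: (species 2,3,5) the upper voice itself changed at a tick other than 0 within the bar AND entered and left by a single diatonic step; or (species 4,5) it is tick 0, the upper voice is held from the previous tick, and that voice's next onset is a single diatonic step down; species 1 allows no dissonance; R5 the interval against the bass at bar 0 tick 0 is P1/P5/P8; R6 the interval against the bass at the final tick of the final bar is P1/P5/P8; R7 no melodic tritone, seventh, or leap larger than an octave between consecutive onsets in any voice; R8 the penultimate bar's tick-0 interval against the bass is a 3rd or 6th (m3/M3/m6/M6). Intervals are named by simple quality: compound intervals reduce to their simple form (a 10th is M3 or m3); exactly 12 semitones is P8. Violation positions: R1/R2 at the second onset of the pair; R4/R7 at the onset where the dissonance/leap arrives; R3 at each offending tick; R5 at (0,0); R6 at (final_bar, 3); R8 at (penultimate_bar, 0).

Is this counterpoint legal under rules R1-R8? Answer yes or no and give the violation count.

No (20 violations)

bar 0: v0=D3 v1=D4 v2=F4 (m3)
bar 1: v0=E3 v1=C4 v2=B3 (P5)
bar 2: v0=D3 v1=B3 v2=A3 (P5)
bar 3: v0=E3 v1=E4 v2=G4 (m3)
bar 4: v0=D3 v1=A3 v2=D4 (P8)
bar 5: v0=B2 v1=F3 v2=B3 (P8)
bar 6: v0=E3 v1=C4 v2=E4 (P8)
bar 7: v0=D3 v1=D4 v2=F4 (m3)
  R5 @ bar0.0: opens on m3
  R3 @ bar1.0: C4 above B3
  R7 @ bar1.0: F4->B3 leap 6st
  R3 @ bar1.1: C4 above B3
  R3 @ bar1.2: C4 above B3
  R3 @ bar1.3: C4 above B3
  R1 @ bar2.0: E3/B3 P5 -> D3/A3 P5 similar
  R3 @ bar2.0: B3 above A3
  R3 @ bar2.1: B3 above A3
  R3 @ bar2.2: B3 above A3
  R3 @ bar2.3: B3 above A3
  R2 @ bar3.0: D3/B3 M6 -> E3/E4 P8 similar
  R7 @ bar3.0: A3->G4 leap 10st
  R2 @ bar4.0: E3/E4 P8 -> D3/A3 P5 similar
  R2 @ bar4.0: E3/G4 m3 -> D3/D4 P8 similar
  R1 @ bar5.0: D3/D4 P8 -> B2/B3 P8 similar
  R4 @ bar5.0: B2/F3 TT untreated
  R1 @ bar6.0: B2/B3 P8 -> E3/E4 P8 similar
  R8 @ bar6.0: penult P8 not 3rd/6th
  R6 @ bar7.3: closes on m3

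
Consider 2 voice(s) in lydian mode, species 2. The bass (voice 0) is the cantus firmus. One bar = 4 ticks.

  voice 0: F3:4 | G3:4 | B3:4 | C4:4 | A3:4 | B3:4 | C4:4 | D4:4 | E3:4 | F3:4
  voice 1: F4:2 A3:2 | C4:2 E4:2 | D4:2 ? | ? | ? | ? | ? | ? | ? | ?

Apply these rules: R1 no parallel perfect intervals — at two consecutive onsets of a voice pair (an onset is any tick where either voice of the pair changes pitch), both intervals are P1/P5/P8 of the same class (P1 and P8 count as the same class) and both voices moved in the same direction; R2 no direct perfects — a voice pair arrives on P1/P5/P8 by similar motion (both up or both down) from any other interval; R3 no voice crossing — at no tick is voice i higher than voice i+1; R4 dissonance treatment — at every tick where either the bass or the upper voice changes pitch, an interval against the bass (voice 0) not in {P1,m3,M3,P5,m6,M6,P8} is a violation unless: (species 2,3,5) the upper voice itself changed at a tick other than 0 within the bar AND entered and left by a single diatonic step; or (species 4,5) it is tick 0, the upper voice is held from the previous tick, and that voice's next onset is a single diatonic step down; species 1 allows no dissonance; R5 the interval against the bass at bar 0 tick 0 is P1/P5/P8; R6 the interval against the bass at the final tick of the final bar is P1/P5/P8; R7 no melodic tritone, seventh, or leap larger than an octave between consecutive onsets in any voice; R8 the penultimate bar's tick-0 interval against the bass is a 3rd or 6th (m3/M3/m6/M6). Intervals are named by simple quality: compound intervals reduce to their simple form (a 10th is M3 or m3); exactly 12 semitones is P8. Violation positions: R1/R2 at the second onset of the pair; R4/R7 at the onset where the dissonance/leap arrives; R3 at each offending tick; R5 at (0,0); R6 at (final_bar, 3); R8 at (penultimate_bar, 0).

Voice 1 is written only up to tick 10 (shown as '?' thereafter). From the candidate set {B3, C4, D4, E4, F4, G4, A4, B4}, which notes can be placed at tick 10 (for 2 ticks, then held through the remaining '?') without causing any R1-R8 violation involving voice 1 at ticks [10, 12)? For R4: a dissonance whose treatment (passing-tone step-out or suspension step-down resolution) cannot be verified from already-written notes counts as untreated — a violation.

B3: legal
C4: violates R4
D4: legal
E4: violates R4
F4: violates R4
G4: legal
A4: violates R4
B4: legal

{B3, B4, D4, G4}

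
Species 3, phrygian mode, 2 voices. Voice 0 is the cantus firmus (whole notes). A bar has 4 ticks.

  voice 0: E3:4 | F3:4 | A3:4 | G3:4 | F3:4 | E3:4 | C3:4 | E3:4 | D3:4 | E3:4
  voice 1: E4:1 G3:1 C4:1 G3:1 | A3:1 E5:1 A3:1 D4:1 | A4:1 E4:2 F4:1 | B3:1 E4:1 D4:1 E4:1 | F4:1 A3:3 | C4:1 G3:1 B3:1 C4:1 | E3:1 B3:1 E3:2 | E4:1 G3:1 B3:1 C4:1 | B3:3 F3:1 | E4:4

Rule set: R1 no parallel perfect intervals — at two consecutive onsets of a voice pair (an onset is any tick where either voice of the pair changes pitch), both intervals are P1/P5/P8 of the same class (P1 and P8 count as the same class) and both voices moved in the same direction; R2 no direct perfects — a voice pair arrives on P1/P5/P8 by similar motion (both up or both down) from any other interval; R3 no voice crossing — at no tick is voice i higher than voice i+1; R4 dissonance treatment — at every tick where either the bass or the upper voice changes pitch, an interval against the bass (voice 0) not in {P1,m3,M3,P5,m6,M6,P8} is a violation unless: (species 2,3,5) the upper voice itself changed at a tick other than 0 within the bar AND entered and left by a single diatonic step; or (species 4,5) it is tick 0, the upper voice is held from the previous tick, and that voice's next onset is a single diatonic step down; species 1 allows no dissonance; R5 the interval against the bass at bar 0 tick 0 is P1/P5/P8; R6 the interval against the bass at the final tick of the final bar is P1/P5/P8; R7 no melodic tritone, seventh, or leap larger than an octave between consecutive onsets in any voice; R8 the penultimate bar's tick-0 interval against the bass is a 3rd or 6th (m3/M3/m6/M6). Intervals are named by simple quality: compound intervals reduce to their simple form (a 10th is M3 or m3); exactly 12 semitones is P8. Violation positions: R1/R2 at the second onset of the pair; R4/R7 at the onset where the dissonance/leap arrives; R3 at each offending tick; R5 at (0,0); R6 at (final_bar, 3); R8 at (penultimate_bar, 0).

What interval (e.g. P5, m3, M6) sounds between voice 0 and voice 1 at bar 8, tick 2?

voice 0=D3 voice 1=B3 -> M6

M6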